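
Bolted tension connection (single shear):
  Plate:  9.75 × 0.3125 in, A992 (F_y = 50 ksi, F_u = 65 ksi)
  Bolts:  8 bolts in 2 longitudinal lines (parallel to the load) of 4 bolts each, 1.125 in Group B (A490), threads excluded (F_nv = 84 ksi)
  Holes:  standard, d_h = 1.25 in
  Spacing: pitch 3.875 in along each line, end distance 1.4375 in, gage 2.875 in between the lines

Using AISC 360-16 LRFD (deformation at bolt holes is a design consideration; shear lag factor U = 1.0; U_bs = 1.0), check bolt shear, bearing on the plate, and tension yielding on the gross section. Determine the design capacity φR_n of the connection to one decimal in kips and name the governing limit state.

Bolt shear: A_b = π(1.125)²/4 = 0.99402 in². φR_n = 0.75 × 84 × 0.99402 × 8 × 1 = 501.0 kips.
Bearing (0.3125 in plate, F_u = 65 ksi): end bolts L_c = 1.4375 − 1.25/2 = 0.8125, R_n = min(1.2×0.8125×0.3125×65, 2.4×1.125×0.3125×65) = 19.805 kips/bolt; interior L_c = 3.875 − 1.25 = 2.625, R_n = 54.844 kips/bolt. φR_n = 0.75 × (2×19.805 + 6×54.844) = 276.5 kips.
Tension yield (gross): A_g = 9.75×0.3125 = 3.0469 in². φR_n = 0.90 × 50 × 3.0469 = 137.1 kips.
Governing: min(501.0, 276.5, 137.1) = 137.1 kips → gross-section yield.

137.1 kips (gross-section yield governs)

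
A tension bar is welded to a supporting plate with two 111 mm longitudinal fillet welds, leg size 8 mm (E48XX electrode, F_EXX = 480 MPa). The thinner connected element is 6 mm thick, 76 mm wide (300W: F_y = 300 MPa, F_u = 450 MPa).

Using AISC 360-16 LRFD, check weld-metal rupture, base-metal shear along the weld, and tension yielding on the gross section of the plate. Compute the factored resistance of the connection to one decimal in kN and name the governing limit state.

Weld metal: throat = 0.707×8 = 5.656 mm, L = 2×111 = 222 mm. φR_n = 0.75 × 0.6 × 480 × 5.656 × 222 = 271.2 kN.
Base metal shear (6 mm plate): yield φR_n = 1.0×0.6×300×6×222 = 239.8 kN; rupture φR_n = 0.75×0.6×450×6×222 = 269.7 kN; take 239.8 kN (yield).
Tension yield (gross): A_g = 76×6 = 456 mm². φR_n = 0.90 × 300 × 456 = 123.1 kN.
Governing: min(271.2, 239.8, 123.1) = 123.1 kN → gross-section yield.

123.1 kN (gross-section yield governs)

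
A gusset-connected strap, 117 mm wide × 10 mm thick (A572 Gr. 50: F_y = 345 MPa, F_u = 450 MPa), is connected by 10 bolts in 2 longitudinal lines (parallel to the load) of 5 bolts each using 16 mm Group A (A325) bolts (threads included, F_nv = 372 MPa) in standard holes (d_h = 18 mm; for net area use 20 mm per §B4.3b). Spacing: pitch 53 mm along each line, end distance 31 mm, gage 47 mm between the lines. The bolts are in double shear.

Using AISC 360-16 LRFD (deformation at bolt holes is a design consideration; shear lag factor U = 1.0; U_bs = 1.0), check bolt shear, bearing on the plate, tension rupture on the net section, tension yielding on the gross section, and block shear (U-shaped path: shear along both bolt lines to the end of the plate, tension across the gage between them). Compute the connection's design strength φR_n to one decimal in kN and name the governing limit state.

259.9 kN (net-section rupture governs)

Bolt shear: A_b = π(16)²/4 = 201.06 mm². φR_n = 0.75 × 372 × 201.06 × 10 × 2 = 1121.9 kN.
Bearing (10 mm plate, F_u = 450 MPa): end bolts L_c = 31 − 18/2 = 22, R_n = min(1.2×22×10×450, 2.4×16×10×450) = 118.8 kN/bolt; interior L_c = 53 − 18 = 35, R_n = 172.8 kN/bolt. φR_n = 0.75 × (2×118.8 + 8×172.8) = 1215.0 kN.
Tension rupture (net): A_n = (117 − 2×20)×10 = 770 mm² (U = 1.0, A_e = A_n). φR_n = 0.75 × 450 × 770 = 259.9 kN.
Tension yield (gross): A_g = 117×10 = 1170 mm². φR_n = 0.90 × 345 × 1170 = 363.3 kN.
Block shear: shear path 2×[31+4×53] = 2×243 mm, A_gv = 4860, A_nv = 2×(243 − 4.5×20)×10 = 3060 mm²; tension across gage: (47 − 1×20)×10 = 270 mm². R_n = min(0.6×450×3060, 0.6×345×4860) + 1.0×450×270 = min(826.2, 1006) + 121.5 = 947.7 kN. φR_n = 0.75 × 947.7 = 710.8 kN.
Governing: min(1121.9, 1215.0, 259.9, 363.3, 710.8) = 259.9 kN → net-section rupture.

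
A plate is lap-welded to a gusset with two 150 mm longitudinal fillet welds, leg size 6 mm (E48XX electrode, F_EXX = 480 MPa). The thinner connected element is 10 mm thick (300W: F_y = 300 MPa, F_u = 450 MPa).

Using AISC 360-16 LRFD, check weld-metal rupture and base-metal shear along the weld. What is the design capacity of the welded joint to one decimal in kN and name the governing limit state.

274.9 kN (weld metal governs)

Weld metal: throat = 0.707×6 = 4.242 mm, L = 2×150 = 300 mm. φR_n = 0.75 × 0.6 × 480 × 4.242 × 300 = 274.9 kN.
Base metal shear (10 mm plate): yield φR_n = 1.0×0.6×300×10×300 = 540.0 kN; rupture φR_n = 0.75×0.6×450×10×300 = 607.5 kN; take 540.0 kN (yield).
Governing: min(274.9, 540.0) = 274.9 kN → weld metal.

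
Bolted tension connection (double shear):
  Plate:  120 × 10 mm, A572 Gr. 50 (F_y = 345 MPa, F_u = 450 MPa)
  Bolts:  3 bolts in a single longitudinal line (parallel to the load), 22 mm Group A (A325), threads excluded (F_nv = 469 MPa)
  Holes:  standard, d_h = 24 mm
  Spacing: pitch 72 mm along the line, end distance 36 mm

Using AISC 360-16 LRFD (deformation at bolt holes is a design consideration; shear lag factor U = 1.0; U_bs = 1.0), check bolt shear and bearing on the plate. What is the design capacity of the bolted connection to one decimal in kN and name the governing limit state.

453.6 kN (bearing governs)

Bolt shear: A_b = π(22)²/4 = 380.13 mm². φR_n = 0.75 × 469 × 380.13 × 3 × 2 = 802.3 kN.
Bearing (10 mm plate, F_u = 450 MPa): end bolts L_c = 36 − 24/2 = 24, R_n = min(1.2×24×10×450, 2.4×22×10×450) = 129.6 kN/bolt; interior L_c = 72 − 24 = 48, R_n = 237.6 kN/bolt. φR_n = 0.75 × (1×129.6 + 2×237.6) = 453.6 kN.
Governing: min(802.3, 453.6) = 453.6 kN → bearing.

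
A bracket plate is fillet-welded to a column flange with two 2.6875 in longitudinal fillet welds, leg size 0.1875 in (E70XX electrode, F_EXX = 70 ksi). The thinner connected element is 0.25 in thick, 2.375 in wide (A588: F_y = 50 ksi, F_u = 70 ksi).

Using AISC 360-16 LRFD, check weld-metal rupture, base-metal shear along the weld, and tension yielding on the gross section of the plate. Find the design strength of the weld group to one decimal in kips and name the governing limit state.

22.4 kips (weld metal governs)

Weld metal: throat = 0.707×0.1875 = 0.13256 in, L = 2×2.6875 = 5.375 in. φR_n = 0.75 × 0.6 × 70 × 0.13256 × 5.375 = 22.4 kips.
Base metal shear (0.25 in plate): yield φR_n = 1.0×0.6×50×0.25×5.375 = 40.3 kips; rupture φR_n = 0.75×0.6×70×0.25×5.375 = 42.3 kips; take 40.3 kips (yield).
Tension yield (gross): A_g = 2.375×0.25 = 0.59375 in². φR_n = 0.90 × 50 × 0.59375 = 26.7 kips.
Governing: min(22.4, 40.3, 26.7) = 22.4 kips → weld metal.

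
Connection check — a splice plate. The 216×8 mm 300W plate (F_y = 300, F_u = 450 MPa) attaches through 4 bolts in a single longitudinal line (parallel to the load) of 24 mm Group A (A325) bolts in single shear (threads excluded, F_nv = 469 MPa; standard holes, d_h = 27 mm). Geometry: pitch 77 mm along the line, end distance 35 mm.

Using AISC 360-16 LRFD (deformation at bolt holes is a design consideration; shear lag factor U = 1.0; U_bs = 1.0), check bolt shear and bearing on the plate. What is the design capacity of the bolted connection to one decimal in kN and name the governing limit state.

Bolt shear: A_b = π(24)²/4 = 452.39 mm². φR_n = 0.75 × 469 × 452.39 × 4 × 1 = 636.5 kN.
Bearing (8 mm plate, F_u = 450 MPa): end bolts L_c = 35 − 27/2 = 21.5, R_n = min(1.2×21.5×8×450, 2.4×24×8×450) = 92.88 kN/bolt; interior L_c = 77 − 27 = 50, R_n = 207.36 kN/bolt. φR_n = 0.75 × (1×92.88 + 3×207.36) = 536.2 kN.
Governing: min(636.5, 536.2) = 536.2 kN → bearing.

536.2 kN (bearing governs)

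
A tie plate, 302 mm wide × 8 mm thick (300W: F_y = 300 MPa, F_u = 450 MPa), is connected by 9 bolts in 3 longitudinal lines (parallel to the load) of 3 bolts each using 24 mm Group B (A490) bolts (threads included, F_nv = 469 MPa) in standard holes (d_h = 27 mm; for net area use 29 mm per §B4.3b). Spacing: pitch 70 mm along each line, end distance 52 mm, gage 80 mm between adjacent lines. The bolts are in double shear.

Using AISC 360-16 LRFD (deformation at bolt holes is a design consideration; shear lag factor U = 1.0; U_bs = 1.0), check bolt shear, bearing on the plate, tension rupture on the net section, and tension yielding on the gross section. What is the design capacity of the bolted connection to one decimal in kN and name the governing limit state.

580.5 kN (net-section rupture governs)

Bolt shear: A_b = π(24)²/4 = 452.39 mm². φR_n = 0.75 × 469 × 452.39 × 9 × 2 = 2864.3 kN.
Bearing (8 mm plate, F_u = 450 MPa): end bolts L_c = 52 − 27/2 = 38.5, R_n = min(1.2×38.5×8×450, 2.4×24×8×450) = 166.32 kN/bolt; interior L_c = 70 − 27 = 43, R_n = 185.76 kN/bolt. φR_n = 0.75 × (3×166.32 + 6×185.76) = 1210.1 kN.
Tension rupture (net): A_n = (302 − 3×29)×8 = 1720 mm² (U = 1.0, A_e = A_n). φR_n = 0.75 × 450 × 1720 = 580.5 kN.
Tension yield (gross): A_g = 302×8 = 2416 mm². φR_n = 0.90 × 300 × 2416 = 652.3 kN.
Governing: min(2864.3, 1210.1, 580.5, 652.3) = 580.5 kN → net-section rupture.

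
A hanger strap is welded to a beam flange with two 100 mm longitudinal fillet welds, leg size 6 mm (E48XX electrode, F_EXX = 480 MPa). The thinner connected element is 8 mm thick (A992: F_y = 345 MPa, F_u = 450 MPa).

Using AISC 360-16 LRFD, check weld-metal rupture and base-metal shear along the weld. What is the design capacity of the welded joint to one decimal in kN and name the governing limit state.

Weld metal: throat = 0.707×6 = 4.242 mm, L = 2×100 = 200 mm. φR_n = 0.75 × 0.6 × 480 × 4.242 × 200 = 183.3 kN.
Base metal shear (8 mm plate): yield φR_n = 1.0×0.6×345×8×200 = 331.2 kN; rupture φR_n = 0.75×0.6×450×8×200 = 324.0 kN; take 324.0 kN (rupture).
Governing: min(183.3, 324.0) = 183.3 kN → weld metal.

183.3 kN (weld metal governs)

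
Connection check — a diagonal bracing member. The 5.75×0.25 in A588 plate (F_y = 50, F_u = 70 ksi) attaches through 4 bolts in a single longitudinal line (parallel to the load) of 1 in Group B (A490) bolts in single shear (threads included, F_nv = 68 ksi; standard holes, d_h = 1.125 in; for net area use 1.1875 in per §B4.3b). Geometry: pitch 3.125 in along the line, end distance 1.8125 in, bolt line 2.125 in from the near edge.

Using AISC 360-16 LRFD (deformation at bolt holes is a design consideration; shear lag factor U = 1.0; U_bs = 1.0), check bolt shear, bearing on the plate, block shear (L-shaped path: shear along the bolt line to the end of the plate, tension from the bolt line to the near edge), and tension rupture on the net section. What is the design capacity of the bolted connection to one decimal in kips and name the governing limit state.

59.9 kips (net-section rupture governs)

Bolt shear: A_b = π(1)²/4 = 0.7854 in². φR_n = 0.75 × 68 × 0.7854 × 4 × 1 = 160.2 kips.
Bearing (0.25 in plate, F_u = 70 ksi): end bolts L_c = 1.8125 − 1.125/2 = 1.25, R_n = min(1.2×1.25×0.25×70, 2.4×1×0.25×70) = 26.25 kips/bolt; interior L_c = 3.125 − 1.125 = 2, R_n = 42 kips/bolt. φR_n = 0.75 × (1×26.25 + 3×42) = 114.2 kips.
Block shear: shear path 1×[1.8125+3×3.125] = 1×11.1875 in, A_gv = 2.7969, A_nv = 1×(11.1875 − 3.5×1.1875)×0.25 = 1.7578 in²; tension to near edge: (2.125 − 0.5×1.1875)×0.25 = 0.38281 in². R_n = min(0.6×70×1.7578, 0.6×50×2.7969) + 1.0×70×0.38281 = min(73.828, 83.907) + 26.797 = 100.63 kips. φR_n = 0.75 × 100.63 = 75.5 kips.
Tension rupture (net): A_n = (5.75 − 1×1.1875)×0.25 = 1.1406 in² (U = 1.0, A_e = A_n). φR_n = 0.75 × 70 × 1.1406 = 59.9 kips.
Governing: min(160.2, 114.2, 75.5, 59.9) = 59.9 kips → net-section rupture.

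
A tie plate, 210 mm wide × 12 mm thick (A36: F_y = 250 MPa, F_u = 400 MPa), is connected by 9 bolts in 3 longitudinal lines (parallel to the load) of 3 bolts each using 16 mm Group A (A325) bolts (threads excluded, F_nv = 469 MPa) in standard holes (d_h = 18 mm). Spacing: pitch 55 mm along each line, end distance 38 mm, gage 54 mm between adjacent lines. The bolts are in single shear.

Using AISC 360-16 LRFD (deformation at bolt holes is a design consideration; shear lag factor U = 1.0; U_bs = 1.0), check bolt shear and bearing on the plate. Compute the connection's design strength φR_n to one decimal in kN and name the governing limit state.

636.5 kN (bolt shear governs)

Bolt shear: A_b = π(16)²/4 = 201.06 mm². φR_n = 0.75 × 469 × 201.06 × 9 × 1 = 636.5 kN.
Bearing (12 mm plate, F_u = 400 MPa): end bolts L_c = 38 − 18/2 = 29, R_n = min(1.2×29×12×400, 2.4×16×12×400) = 167.04 kN/bolt; interior L_c = 55 − 18 = 37, R_n = 184.32 kN/bolt. φR_n = 0.75 × (3×167.04 + 6×184.32) = 1205.3 kN.
Governing: min(636.5, 1205.3) = 636.5 kN → bolt shear.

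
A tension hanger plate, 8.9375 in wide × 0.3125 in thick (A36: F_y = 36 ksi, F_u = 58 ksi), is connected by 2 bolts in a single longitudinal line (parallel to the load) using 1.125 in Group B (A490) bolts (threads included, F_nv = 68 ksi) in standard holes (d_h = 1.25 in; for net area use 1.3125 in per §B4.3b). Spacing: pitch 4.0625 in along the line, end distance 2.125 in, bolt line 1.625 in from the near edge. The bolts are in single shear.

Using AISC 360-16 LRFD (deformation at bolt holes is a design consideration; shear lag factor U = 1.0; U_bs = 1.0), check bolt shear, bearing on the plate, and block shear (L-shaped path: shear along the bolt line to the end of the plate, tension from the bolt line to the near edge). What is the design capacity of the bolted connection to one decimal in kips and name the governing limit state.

44.5 kips (block shear governs)

Bolt shear: A_b = π(1.125)²/4 = 0.99402 in². φR_n = 0.75 × 68 × 0.99402 × 2 × 1 = 101.4 kips.
Bearing (0.3125 in plate, F_u = 58 ksi): end bolts L_c = 2.125 − 1.25/2 = 1.5, R_n = min(1.2×1.5×0.3125×58, 2.4×1.125×0.3125×58) = 32.625 kips/bolt; interior L_c = 4.0625 − 1.25 = 2.8125, R_n = 48.938 kips/bolt. φR_n = 0.75 × (1×32.625 + 1×48.938) = 61.2 kips.
Block shear: shear path 1×[2.125+1×4.0625] = 1×6.1875 in, A_gv = 1.9336, A_nv = 1×(6.1875 − 1.5×1.3125)×0.3125 = 1.3184 in²; tension to near edge: (1.625 − 0.5×1.3125)×0.3125 = 0.30273 in². R_n = min(0.6×58×1.3184, 0.6×36×1.9336) + 1.0×58×0.30273 = min(45.88, 41.766) + 17.558 = 59.324 kips. φR_n = 0.75 × 59.324 = 44.5 kips.
Governing: min(101.4, 61.2, 44.5) = 44.5 kips → block shear.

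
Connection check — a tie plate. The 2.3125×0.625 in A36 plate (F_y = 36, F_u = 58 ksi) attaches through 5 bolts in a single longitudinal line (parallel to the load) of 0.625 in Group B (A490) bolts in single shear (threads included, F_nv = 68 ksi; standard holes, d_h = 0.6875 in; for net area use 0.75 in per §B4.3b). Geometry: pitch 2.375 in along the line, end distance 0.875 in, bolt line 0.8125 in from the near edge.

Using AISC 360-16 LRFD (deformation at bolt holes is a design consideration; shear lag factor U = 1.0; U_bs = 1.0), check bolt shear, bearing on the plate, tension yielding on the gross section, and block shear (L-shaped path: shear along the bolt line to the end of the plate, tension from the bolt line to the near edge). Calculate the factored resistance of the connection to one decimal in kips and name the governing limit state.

46.8 kips (gross-section yield governs)

Bolt shear: A_b = π(0.625)²/4 = 0.3068 in². φR_n = 0.75 × 68 × 0.3068 × 5 × 1 = 78.2 kips.
Bearing (0.625 in plate, F_u = 58 ksi): end bolts L_c = 0.875 − 0.6875/2 = 0.53125, R_n = min(1.2×0.53125×0.625×58, 2.4×0.625×0.625×58) = 23.109 kips/bolt; interior L_c = 2.375 − 0.6875 = 1.6875, R_n = 54.375 kips/bolt. φR_n = 0.75 × (1×23.109 + 4×54.375) = 180.5 kips.
Tension yield (gross): A_g = 2.3125×0.625 = 1.4453 in². φR_n = 0.90 × 36 × 1.4453 = 46.8 kips.
Block shear: shear path 1×[0.875+4×2.375] = 1×10.375 in, A_gv = 6.4844, A_nv = 1×(10.375 − 4.5×0.75)×0.625 = 4.375 in²; tension to near edge: (0.8125 − 0.5×0.75)×0.625 = 0.27344 in². R_n = min(0.6×58×4.375, 0.6×36×6.4844) + 1.0×58×0.27344 = min(152.25, 140.06) + 15.86 = 155.92 kips. φR_n = 0.75 × 155.92 = 116.9 kips.
Governing: min(78.2, 180.5, 46.8, 116.9) = 46.8 kips → gross-section yield.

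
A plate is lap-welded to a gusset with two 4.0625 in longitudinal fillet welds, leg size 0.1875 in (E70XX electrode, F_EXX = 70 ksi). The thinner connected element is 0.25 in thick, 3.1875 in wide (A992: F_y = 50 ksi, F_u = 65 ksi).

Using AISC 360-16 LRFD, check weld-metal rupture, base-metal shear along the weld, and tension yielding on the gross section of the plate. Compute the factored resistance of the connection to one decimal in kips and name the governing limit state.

Weld metal: throat = 0.707×0.1875 = 0.13256 in, L = 2×4.0625 = 8.125 in. φR_n = 0.75 × 0.6 × 70 × 0.13256 × 8.125 = 33.9 kips.
Base metal shear (0.25 in plate): yield φR_n = 1.0×0.6×50×0.25×8.125 = 60.9 kips; rupture φR_n = 0.75×0.6×65×0.25×8.125 = 59.4 kips; take 59.4 kips (rupture).
Tension yield (gross): A_g = 3.1875×0.25 = 0.79688 in². φR_n = 0.90 × 50 × 0.79688 = 35.9 kips.
Governing: min(33.9, 59.4, 35.9) = 33.9 kips → weld metal.

33.9 kips (weld metal governs)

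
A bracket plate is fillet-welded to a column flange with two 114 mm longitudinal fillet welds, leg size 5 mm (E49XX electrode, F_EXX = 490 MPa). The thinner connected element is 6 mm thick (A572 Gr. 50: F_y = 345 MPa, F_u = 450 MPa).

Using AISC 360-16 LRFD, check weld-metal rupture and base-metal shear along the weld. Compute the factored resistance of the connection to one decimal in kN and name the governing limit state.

Weld metal: throat = 0.707×5 = 3.535 mm, L = 2×114 = 228 mm. φR_n = 0.75 × 0.6 × 490 × 3.535 × 228 = 177.7 kN.
Base metal shear (6 mm plate): yield φR_n = 1.0×0.6×345×6×228 = 283.2 kN; rupture φR_n = 0.75×0.6×450×6×228 = 277.0 kN; take 277.0 kN (rupture).
Governing: min(177.7, 277.0) = 177.7 kN → weld metal.

177.7 kN (weld metal governs)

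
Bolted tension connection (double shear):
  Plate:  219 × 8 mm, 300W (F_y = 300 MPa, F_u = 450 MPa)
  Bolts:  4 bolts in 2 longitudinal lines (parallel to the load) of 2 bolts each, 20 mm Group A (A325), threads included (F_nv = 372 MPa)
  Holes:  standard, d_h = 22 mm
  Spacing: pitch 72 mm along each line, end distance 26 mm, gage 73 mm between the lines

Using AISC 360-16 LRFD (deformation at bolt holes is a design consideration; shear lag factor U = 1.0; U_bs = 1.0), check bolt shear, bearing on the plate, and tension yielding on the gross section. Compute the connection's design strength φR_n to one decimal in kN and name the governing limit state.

Bolt shear: A_b = π(20)²/4 = 314.16 mm². φR_n = 0.75 × 372 × 314.16 × 4 × 2 = 701.2 kN.
Bearing (8 mm plate, F_u = 450 MPa): end bolts L_c = 26 − 22/2 = 15, R_n = min(1.2×15×8×450, 2.4×20×8×450) = 64.8 kN/bolt; interior L_c = 72 − 22 = 50, R_n = 172.8 kN/bolt. φR_n = 0.75 × (2×64.8 + 2×172.8) = 356.4 kN.
Tension yield (gross): A_g = 219×8 = 1752 mm². φR_n = 0.90 × 300 × 1752 = 473.0 kN.
Governing: min(701.2, 356.4, 473.0) = 356.4 kN → bearing.

356.4 kN (bearing governs)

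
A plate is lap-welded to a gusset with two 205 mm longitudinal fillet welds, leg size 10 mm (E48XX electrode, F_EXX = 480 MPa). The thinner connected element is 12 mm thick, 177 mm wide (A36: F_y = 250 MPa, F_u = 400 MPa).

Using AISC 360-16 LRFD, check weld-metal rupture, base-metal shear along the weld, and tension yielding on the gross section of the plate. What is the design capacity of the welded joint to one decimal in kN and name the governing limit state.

Weld metal: throat = 0.707×10 = 7.07 mm, L = 2×205 = 410 mm. φR_n = 0.75 × 0.6 × 480 × 7.07 × 410 = 626.1 kN.
Base metal shear (12 mm plate): yield φR_n = 1.0×0.6×250×12×410 = 738.0 kN; rupture φR_n = 0.75×0.6×400×12×410 = 885.6 kN; take 738.0 kN (yield).
Tension yield (gross): A_g = 177×12 = 2124 mm². φR_n = 0.90 × 250 × 2124 = 477.9 kN.
Governing: min(626.1, 738.0, 477.9) = 477.9 kN → gross-section yield.

477.9 kN (gross-section yield governs)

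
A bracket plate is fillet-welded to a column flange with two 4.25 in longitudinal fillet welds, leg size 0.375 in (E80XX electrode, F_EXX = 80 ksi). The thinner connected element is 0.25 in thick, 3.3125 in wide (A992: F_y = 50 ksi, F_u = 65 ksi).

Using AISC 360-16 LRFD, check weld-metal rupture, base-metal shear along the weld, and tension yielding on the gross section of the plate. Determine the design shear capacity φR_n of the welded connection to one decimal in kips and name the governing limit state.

Weld metal: throat = 0.707×0.375 = 0.26513 in, L = 2×4.25 = 8.5 in. φR_n = 0.75 × 0.6 × 80 × 0.26513 × 8.5 = 81.1 kips.
Base metal shear (0.25 in plate): yield φR_n = 1.0×0.6×50×0.25×8.5 = 63.8 kips; rupture φR_n = 0.75×0.6×65×0.25×8.5 = 62.2 kips; take 62.2 kips (rupture).
Tension yield (gross): A_g = 3.3125×0.25 = 0.82813 in². φR_n = 0.90 × 50 × 0.82813 = 37.3 kips.
Governing: min(81.1, 62.2, 37.3) = 37.3 kips → gross-section yield.

37.3 kips (gross-section yield governs)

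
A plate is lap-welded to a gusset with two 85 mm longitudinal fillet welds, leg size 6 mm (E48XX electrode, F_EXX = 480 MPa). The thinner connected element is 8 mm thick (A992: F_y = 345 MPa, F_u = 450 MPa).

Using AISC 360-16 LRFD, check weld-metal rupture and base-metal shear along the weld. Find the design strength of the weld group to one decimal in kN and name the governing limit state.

155.8 kN (weld metal governs)

Weld metal: throat = 0.707×6 = 4.242 mm, L = 2×85 = 170 mm. φR_n = 0.75 × 0.6 × 480 × 4.242 × 170 = 155.8 kN.
Base metal shear (8 mm plate): yield φR_n = 1.0×0.6×345×8×170 = 281.5 kN; rupture φR_n = 0.75×0.6×450×8×170 = 275.4 kN; take 275.4 kN (rupture).
Governing: min(155.8, 275.4) = 155.8 kN → weld metal.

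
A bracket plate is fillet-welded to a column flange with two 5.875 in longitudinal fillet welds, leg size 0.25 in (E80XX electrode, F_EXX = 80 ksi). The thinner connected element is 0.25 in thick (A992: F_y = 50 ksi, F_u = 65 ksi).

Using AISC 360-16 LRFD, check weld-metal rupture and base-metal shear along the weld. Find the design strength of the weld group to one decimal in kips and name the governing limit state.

74.8 kips (weld metal governs)

Weld metal: throat = 0.707×0.25 = 0.17675 in, L = 2×5.875 = 11.75 in. φR_n = 0.75 × 0.6 × 80 × 0.17675 × 11.75 = 74.8 kips.
Base metal shear (0.25 in plate): yield φR_n = 1.0×0.6×50×0.25×11.75 = 88.1 kips; rupture φR_n = 0.75×0.6×65×0.25×11.75 = 85.9 kips; take 85.9 kips (rupture).
Governing: min(74.8, 85.9) = 74.8 kips → weld metal.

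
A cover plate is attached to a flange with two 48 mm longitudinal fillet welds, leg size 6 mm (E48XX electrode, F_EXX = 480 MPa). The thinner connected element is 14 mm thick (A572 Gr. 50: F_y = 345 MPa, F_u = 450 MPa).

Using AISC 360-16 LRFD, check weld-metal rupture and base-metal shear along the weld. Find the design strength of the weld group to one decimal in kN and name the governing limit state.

88.0 kN (weld metal governs)

Weld metal: throat = 0.707×6 = 4.242 mm, L = 2×48 = 96 mm. φR_n = 0.75 × 0.6 × 480 × 4.242 × 96 = 88.0 kN.
Base metal shear (14 mm plate): yield φR_n = 1.0×0.6×345×14×96 = 278.2 kN; rupture φR_n = 0.75×0.6×450×14×96 = 272.2 kN; take 272.2 kN (rupture).
Governing: min(88.0, 272.2) = 88.0 kN → weld metal.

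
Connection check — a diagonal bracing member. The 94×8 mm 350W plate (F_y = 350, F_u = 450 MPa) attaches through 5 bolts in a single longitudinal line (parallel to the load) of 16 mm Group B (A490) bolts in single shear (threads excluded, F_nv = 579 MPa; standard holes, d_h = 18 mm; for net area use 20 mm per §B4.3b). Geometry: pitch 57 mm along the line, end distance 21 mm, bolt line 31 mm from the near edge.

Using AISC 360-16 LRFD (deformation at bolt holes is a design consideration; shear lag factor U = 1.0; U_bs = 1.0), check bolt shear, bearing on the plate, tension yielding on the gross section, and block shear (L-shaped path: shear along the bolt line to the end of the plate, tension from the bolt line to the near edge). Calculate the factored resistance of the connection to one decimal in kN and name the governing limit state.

Bolt shear: A_b = π(16)²/4 = 201.06 mm². φR_n = 0.75 × 579 × 201.06 × 5 × 1 = 436.6 kN.
Bearing (8 mm plate, F_u = 450 MPa): end bolts L_c = 21 − 18/2 = 12, R_n = min(1.2×12×8×450, 2.4×16×8×450) = 51.84 kN/bolt; interior L_c = 57 − 18 = 39, R_n = 138.24 kN/bolt. φR_n = 0.75 × (1×51.84 + 4×138.24) = 453.6 kN.
Tension yield (gross): A_g = 94×8 = 752 mm². φR_n = 0.90 × 350 × 752 = 236.9 kN.
Block shear: shear path 1×[21+4×57] = 1×249 mm, A_gv = 1992, A_nv = 1×(249 − 4.5×20)×8 = 1272 mm²; tension to near edge: (31 − 0.5×20)×8 = 168 mm². R_n = min(0.6×450×1272, 0.6×350×1992) + 1.0×450×168 = min(343.44, 418.32) + 75.6 = 419.04 kN. φR_n = 0.75 × 419.04 = 314.3 kN.
Governing: min(436.6, 453.6, 236.9, 314.3) = 236.9 kN → gross-section yield.

236.9 kN (gross-section yield governs)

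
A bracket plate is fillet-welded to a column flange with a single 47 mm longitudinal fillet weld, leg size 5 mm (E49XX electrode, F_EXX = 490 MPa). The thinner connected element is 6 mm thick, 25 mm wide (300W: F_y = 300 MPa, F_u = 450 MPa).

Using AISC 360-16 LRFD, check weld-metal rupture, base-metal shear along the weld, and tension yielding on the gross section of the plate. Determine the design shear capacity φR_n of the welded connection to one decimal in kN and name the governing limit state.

36.6 kN (weld metal governs)

Weld metal: throat = 0.707×5 = 3.535 mm, L = 47 mm. φR_n = 0.75 × 0.6 × 490 × 3.535 × 47 = 36.6 kN.
Base metal shear (6 mm plate): yield φR_n = 1.0×0.6×300×6×47 = 50.8 kN; rupture φR_n = 0.75×0.6×450×6×47 = 57.1 kN; take 50.8 kN (yield).
Tension yield (gross): A_g = 25×6 = 150 mm². φR_n = 0.90 × 300 × 150 = 40.5 kN.
Governing: min(36.6, 50.8, 40.5) = 36.6 kN → weld metal.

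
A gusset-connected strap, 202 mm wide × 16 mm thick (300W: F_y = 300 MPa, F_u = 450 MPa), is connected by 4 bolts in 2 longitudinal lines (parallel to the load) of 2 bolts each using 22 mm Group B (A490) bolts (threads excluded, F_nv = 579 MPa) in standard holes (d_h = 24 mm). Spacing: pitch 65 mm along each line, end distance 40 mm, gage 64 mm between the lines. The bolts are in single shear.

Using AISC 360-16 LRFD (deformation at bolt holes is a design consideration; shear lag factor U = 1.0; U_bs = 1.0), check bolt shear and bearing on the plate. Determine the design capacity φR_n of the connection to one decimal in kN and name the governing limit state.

Bolt shear: A_b = π(22)²/4 = 380.13 mm². φR_n = 0.75 × 579 × 380.13 × 4 × 1 = 660.3 kN.
Bearing (16 mm plate, F_u = 450 MPa): end bolts L_c = 40 − 24/2 = 28, R_n = min(1.2×28×16×450, 2.4×22×16×450) = 241.92 kN/bolt; interior L_c = 65 − 24 = 41, R_n = 354.24 kN/bolt. φR_n = 0.75 × (2×241.92 + 2×354.24) = 894.2 kN.
Governing: min(660.3, 894.2) = 660.3 kN → bolt shear.

660.3 kN (bolt shear governs)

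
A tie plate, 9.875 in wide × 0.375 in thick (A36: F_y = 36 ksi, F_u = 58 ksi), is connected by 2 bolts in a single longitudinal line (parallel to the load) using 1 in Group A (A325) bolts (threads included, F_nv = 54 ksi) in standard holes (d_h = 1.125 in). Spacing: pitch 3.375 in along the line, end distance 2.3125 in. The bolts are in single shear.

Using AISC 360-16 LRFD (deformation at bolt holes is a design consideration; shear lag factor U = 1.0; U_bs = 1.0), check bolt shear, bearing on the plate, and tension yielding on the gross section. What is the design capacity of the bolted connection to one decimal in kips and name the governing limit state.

Bolt shear: A_b = π(1)²/4 = 0.7854 in². φR_n = 0.75 × 54 × 0.7854 × 2 × 1 = 63.6 kips.
Bearing (0.375 in plate, F_u = 58 ksi): end bolts L_c = 2.3125 − 1.125/2 = 1.75, R_n = min(1.2×1.75×0.375×58, 2.4×1×0.375×58) = 45.675 kips/bolt; interior L_c = 3.375 − 1.125 = 2.25, R_n = 52.2 kips/bolt. φR_n = 0.75 × (1×45.675 + 1×52.2) = 73.4 kips.
Tension yield (gross): A_g = 9.875×0.375 = 3.7031 in². φR_n = 0.90 × 36 × 3.7031 = 120.0 kips.
Governing: min(63.6, 73.4, 120.0) = 63.6 kips → bolt shear.

63.6 kips (bolt shear governs)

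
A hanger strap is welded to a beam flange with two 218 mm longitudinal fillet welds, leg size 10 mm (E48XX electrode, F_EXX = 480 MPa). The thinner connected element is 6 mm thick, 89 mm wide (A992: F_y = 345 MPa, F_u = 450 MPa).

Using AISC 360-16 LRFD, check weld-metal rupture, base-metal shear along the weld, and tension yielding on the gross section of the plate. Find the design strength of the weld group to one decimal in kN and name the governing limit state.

Weld metal: throat = 0.707×10 = 7.07 mm, L = 2×218 = 436 mm. φR_n = 0.75 × 0.6 × 480 × 7.07 × 436 = 665.8 kN.
Base metal shear (6 mm plate): yield φR_n = 1.0×0.6×345×6×436 = 541.5 kN; rupture φR_n = 0.75×0.6×450×6×436 = 529.7 kN; take 529.7 kN (rupture).
Tension yield (gross): A_g = 89×6 = 534 mm². φR_n = 0.90 × 345 × 534 = 165.8 kN.
Governing: min(665.8, 529.7, 165.8) = 165.8 kN → gross-section yield.

165.8 kN (gross-section yield governs)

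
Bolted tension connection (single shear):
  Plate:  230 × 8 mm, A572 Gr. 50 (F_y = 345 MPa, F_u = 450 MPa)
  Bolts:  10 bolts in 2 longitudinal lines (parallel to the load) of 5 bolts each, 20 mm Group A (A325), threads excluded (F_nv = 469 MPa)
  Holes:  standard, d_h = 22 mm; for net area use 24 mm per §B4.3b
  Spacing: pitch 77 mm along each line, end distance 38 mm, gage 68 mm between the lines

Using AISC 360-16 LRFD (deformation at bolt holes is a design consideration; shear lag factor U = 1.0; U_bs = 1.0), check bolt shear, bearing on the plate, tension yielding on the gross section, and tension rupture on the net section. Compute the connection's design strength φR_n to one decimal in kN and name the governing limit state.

491.4 kN (net-section rupture governs)

Bolt shear: A_b = π(20)²/4 = 314.16 mm². φR_n = 0.75 × 469 × 314.16 × 10 × 1 = 1105.1 kN.
Bearing (8 mm plate, F_u = 450 MPa): end bolts L_c = 38 − 22/2 = 27, R_n = min(1.2×27×8×450, 2.4×20×8×450) = 116.64 kN/bolt; interior L_c = 77 − 22 = 55, R_n = 172.8 kN/bolt. φR_n = 0.75 × (2×116.64 + 8×172.8) = 1211.8 kN.
Tension yield (gross): A_g = 230×8 = 1840 mm². φR_n = 0.90 × 345 × 1840 = 571.3 kN.
Tension rupture (net): A_n = (230 − 2×24)×8 = 1456 mm² (U = 1.0, A_e = A_n). φR_n = 0.75 × 450 × 1456 = 491.4 kN.
Governing: min(1105.1, 1211.8, 571.3, 491.4) = 491.4 kN → net-section rupture.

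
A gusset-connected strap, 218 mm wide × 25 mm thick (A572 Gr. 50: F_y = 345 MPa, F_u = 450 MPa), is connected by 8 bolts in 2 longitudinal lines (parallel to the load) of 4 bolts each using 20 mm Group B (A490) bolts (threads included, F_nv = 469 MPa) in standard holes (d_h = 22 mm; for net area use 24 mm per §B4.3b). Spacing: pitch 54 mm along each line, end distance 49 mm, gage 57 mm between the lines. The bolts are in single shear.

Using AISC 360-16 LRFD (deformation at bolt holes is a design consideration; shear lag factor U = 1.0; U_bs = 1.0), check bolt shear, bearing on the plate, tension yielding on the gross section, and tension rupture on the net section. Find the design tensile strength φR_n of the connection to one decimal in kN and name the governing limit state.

Bolt shear: A_b = π(20)²/4 = 314.16 mm². φR_n = 0.75 × 469 × 314.16 × 8 × 1 = 884.0 kN.
Bearing (25 mm plate, F_u = 450 MPa): end bolts L_c = 49 − 22/2 = 38, R_n = min(1.2×38×25×450, 2.4×20×25×450) = 513 kN/bolt; interior L_c = 54 − 22 = 32, R_n = 432 kN/bolt. φR_n = 0.75 × (2×513 + 6×432) = 2713.5 kN.
Tension yield (gross): A_g = 218×25 = 5450 mm². φR_n = 0.90 × 345 × 5450 = 1692.2 kN.
Tension rupture (net): A_n = (218 − 2×24)×25 = 4250 mm² (U = 1.0, A_e = A_n). φR_n = 0.75 × 450 × 4250 = 1434.4 kN.
Governing: min(884.0, 2713.5, 1692.2, 1434.4) = 884.0 kN → bolt shear.

884.0 kN (bolt shear governs)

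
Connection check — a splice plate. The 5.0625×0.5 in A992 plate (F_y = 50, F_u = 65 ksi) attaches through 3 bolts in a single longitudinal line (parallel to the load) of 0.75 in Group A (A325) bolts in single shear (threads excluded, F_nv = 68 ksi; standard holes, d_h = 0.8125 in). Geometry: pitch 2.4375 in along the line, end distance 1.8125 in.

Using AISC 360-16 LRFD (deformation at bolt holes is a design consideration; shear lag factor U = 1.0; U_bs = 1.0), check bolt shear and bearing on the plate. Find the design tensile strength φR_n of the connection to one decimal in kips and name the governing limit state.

67.6 kips (bolt shear governs)

Bolt shear: A_b = π(0.75)²/4 = 0.44179 in². φR_n = 0.75 × 68 × 0.44179 × 3 × 1 = 67.6 kips.
Bearing (0.5 in plate, F_u = 65 ksi): end bolts L_c = 1.8125 − 0.8125/2 = 1.40625, R_n = min(1.2×1.40625×0.5×65, 2.4×0.75×0.5×65) = 54.844 kips/bolt; interior L_c = 2.4375 − 0.8125 = 1.625, R_n = 58.5 kips/bolt. φR_n = 0.75 × (1×54.844 + 2×58.5) = 128.9 kips.
Governing: min(67.6, 128.9) = 67.6 kips → bolt shear.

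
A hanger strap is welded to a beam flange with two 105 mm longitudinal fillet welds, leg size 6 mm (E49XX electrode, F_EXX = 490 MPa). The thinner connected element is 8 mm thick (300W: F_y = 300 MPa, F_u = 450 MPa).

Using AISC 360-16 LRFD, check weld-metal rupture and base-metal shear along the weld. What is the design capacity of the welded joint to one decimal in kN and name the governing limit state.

Weld metal: throat = 0.707×6 = 4.242 mm, L = 2×105 = 210 mm. φR_n = 0.75 × 0.6 × 490 × 4.242 × 210 = 196.4 kN.
Base metal shear (8 mm plate): yield φR_n = 1.0×0.6×300×8×210 = 302.4 kN; rupture φR_n = 0.75×0.6×450×8×210 = 340.2 kN; take 302.4 kN (yield).
Governing: min(196.4, 302.4) = 196.4 kN → weld metal.

196.4 kN (weld metal governs)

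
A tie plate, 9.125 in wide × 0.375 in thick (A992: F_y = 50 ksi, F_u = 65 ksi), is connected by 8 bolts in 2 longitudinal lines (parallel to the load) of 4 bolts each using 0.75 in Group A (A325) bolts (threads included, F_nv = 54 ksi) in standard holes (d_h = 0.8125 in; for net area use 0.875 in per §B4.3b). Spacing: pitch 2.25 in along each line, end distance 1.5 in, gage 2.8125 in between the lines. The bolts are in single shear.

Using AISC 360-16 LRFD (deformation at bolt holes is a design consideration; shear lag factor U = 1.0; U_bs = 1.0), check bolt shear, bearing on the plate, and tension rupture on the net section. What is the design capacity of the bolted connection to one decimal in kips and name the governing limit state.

Bolt shear: A_b = π(0.75)²/4 = 0.44179 in². φR_n = 0.75 × 54 × 0.44179 × 8 × 1 = 143.1 kips.
Bearing (0.375 in plate, F_u = 65 ksi): end bolts L_c = 1.5 − 0.8125/2 = 1.09375, R_n = min(1.2×1.09375×0.375×65, 2.4×0.75×0.375×65) = 31.992 kips/bolt; interior L_c = 2.25 − 0.8125 = 1.4375, R_n = 42.047 kips/bolt. φR_n = 0.75 × (2×31.992 + 6×42.047) = 237.2 kips.
Tension rupture (net): A_n = (9.125 − 2×0.875)×0.375 = 2.7656 in² (U = 1.0, A_e = A_n). φR_n = 0.75 × 65 × 2.7656 = 134.8 kips.
Governing: min(143.1, 237.2, 134.8) = 134.8 kips → net-section rupture.

134.8 kips (net-section rupture governs)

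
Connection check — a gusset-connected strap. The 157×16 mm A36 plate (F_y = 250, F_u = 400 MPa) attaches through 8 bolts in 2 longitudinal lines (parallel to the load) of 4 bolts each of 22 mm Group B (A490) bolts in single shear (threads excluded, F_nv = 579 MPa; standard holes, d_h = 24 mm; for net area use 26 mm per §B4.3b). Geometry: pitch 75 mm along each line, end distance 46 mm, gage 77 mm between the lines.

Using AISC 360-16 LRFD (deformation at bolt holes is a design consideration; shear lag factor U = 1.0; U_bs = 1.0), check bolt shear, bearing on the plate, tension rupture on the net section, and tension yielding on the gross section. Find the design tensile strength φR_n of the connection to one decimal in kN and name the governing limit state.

504.0 kN (net-section rupture governs)

Bolt shear: A_b = π(22)²/4 = 380.13 mm². φR_n = 0.75 × 579 × 380.13 × 8 × 1 = 1320.6 kN.
Bearing (16 mm plate, F_u = 400 MPa): end bolts L_c = 46 − 24/2 = 34, R_n = min(1.2×34×16×400, 2.4×22×16×400) = 261.12 kN/bolt; interior L_c = 75 − 24 = 51, R_n = 337.92 kN/bolt. φR_n = 0.75 × (2×261.12 + 6×337.92) = 1912.3 kN.
Tension rupture (net): A_n = (157 − 2×26)×16 = 1680 mm² (U = 1.0, A_e = A_n). φR_n = 0.75 × 400 × 1680 = 504.0 kN.
Tension yield (gross): A_g = 157×16 = 2512 mm². φR_n = 0.90 × 250 × 2512 = 565.2 kN.
Governing: min(1320.6, 1912.3, 504.0, 565.2) = 504.0 kN → net-section rupture.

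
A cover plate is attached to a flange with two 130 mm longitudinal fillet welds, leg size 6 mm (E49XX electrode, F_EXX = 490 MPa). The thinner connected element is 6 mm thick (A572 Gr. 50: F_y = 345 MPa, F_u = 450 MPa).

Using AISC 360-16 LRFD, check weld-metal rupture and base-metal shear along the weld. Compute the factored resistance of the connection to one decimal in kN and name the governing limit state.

Weld metal: throat = 0.707×6 = 4.242 mm, L = 2×130 = 260 mm. φR_n = 0.75 × 0.6 × 490 × 4.242 × 260 = 243.2 kN.
Base metal shear (6 mm plate): yield φR_n = 1.0×0.6×345×6×260 = 322.9 kN; rupture φR_n = 0.75×0.6×450×6×260 = 315.9 kN; take 315.9 kN (rupture).
Governing: min(243.2, 315.9) = 243.2 kN → weld metal.

243.2 kN (weld metal governs)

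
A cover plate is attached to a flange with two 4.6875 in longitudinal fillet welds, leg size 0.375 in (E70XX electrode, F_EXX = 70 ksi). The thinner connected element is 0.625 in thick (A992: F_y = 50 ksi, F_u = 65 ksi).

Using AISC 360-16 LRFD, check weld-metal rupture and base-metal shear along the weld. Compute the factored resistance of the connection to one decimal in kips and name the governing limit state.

Weld metal: throat = 0.707×0.375 = 0.26513 in, L = 2×4.6875 = 9.375 in. φR_n = 0.75 × 0.6 × 70 × 0.26513 × 9.375 = 78.3 kips.
Base metal shear (0.625 in plate): yield φR_n = 1.0×0.6×50×0.625×9.375 = 175.8 kips; rupture φR_n = 0.75×0.6×65×0.625×9.375 = 171.4 kips; take 171.4 kips (rupture).
Governing: min(78.3, 171.4) = 78.3 kips → weld metal.

78.3 kips (weld metal governs)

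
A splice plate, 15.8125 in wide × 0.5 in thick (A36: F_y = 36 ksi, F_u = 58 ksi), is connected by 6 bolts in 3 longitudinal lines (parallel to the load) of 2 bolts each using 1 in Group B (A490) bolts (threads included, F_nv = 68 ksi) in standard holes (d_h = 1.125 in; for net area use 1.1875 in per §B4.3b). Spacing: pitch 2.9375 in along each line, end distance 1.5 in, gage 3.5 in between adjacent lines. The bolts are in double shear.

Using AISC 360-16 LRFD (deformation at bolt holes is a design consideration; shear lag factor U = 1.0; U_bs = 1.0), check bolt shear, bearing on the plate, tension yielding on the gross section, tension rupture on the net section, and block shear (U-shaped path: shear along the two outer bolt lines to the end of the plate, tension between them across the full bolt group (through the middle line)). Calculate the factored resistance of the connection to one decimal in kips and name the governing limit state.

169.9 kips (block shear governs)

Bolt shear: A_b = π(1)²/4 = 0.7854 in². φR_n = 0.75 × 68 × 0.7854 × 6 × 2 = 480.7 kips.
Bearing (0.5 in plate, F_u = 58 ksi): end bolts L_c = 1.5 − 1.125/2 = 0.9375, R_n = min(1.2×0.9375×0.5×58, 2.4×1×0.5×58) = 32.625 kips/bolt; interior L_c = 2.9375 − 1.125 = 1.8125, R_n = 63.075 kips/bolt. φR_n = 0.75 × (3×32.625 + 3×63.075) = 215.3 kips.
Tension yield (gross): A_g = 15.8125×0.5 = 7.9063 in². φR_n = 0.90 × 36 × 7.9063 = 256.2 kips.
Tension rupture (net): A_n = (15.8125 − 3×1.1875)×0.5 = 6.125 in² (U = 1.0, A_e = A_n). φR_n = 0.75 × 58 × 6.125 = 266.4 kips.
Block shear: shear path 2×[1.5+1×2.9375] = 2×4.4375 in, A_gv = 4.4375, A_nv = 2×(4.4375 − 1.5×1.1875)×0.5 = 2.6563 in²; tension across gage: (7 − 2×1.1875)×0.5 = 2.3125 in². R_n = min(0.6×58×2.6563, 0.6×36×4.4375) + 1.0×58×2.3125 = min(92.439, 95.85) + 134.13 = 226.57 kips. φR_n = 0.75 × 226.57 = 169.9 kips.
Governing: min(480.7, 215.3, 256.2, 266.4, 169.9) = 169.9 kips → block shear.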